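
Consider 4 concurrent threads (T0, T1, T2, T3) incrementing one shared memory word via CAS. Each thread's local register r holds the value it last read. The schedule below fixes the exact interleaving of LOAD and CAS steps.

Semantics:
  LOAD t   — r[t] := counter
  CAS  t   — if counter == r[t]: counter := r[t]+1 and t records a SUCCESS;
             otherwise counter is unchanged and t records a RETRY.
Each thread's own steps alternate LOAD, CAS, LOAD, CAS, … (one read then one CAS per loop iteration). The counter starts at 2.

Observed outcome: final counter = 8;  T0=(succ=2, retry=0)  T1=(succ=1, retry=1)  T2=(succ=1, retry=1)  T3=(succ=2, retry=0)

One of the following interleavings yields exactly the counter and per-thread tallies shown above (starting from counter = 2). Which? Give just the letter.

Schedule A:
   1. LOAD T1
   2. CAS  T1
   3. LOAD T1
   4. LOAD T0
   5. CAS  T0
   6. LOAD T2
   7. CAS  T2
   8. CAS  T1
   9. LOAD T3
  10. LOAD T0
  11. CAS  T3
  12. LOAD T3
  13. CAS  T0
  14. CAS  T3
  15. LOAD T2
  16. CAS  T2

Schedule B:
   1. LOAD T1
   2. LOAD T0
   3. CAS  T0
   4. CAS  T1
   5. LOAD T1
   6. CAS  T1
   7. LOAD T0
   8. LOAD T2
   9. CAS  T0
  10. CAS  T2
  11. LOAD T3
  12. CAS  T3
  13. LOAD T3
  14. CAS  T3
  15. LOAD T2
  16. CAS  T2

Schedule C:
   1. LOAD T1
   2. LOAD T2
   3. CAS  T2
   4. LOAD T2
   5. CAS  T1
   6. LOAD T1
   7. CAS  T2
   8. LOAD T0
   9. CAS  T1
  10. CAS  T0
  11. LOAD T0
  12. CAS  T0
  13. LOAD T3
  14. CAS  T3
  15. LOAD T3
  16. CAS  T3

Tracing schedule B:
[1] T1.load  rd  (counter 2, T1.r 2)
[2] T0.load  rd  (counter 2, T0.r 2)
[3] T0.cas  hit  (counter 3, T0.r 2)
[4] T1.cas  miss  (counter 3, T1.r 2)
[5] T1.load  rd  (counter 3, T1.r 3)
[6] T1.cas  hit  (counter 4, T1.r 3)
[7] T0.load  rd  (counter 4, T0.r 4)
[8] T2.load  rd  (counter 4, T2.r 4)
[9] T0.cas  hit  (counter 5, T0.r 4)
[10] T2.cas  miss  (counter 5, T2.r 4)
[11] T3.load  rd  (counter 5, T3.r 5)
[12] T3.cas  hit  (counter 6, T3.r 5)
[13] T3.load  rd  (counter 6, T3.r 6)
[14] T3.cas  hit  (counter 7, T3.r 6)
[15] T2.load  rd  (counter 7, T2.r 7)
[16] T2.cas  hit  (counter 8, T2.r 7)

B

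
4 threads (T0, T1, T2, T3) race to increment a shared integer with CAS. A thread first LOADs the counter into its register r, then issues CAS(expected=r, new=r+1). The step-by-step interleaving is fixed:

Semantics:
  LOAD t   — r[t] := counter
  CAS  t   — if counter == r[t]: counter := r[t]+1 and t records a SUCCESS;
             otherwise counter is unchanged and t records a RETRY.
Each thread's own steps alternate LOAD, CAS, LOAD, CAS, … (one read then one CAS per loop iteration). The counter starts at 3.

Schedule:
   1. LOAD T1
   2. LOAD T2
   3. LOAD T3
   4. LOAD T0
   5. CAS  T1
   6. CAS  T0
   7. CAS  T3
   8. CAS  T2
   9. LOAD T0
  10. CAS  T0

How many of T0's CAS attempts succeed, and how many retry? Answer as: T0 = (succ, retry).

T0 = (1, 1)

#1 T1 reads 3
#2 T2 reads 3
#3 T3 reads 3
#4 T0 reads 3
#5 T1 CAS(3→4) writes; counter now 4
#6 T0 CAS(3→4) fails; counter now 4
#7 T3 CAS(3→4) fails; counter now 4
#8 T2 CAS(3→4) fails; counter now 4
#9 T0 reads 4
#10 T0 CAS(4→5) writes; counter now 5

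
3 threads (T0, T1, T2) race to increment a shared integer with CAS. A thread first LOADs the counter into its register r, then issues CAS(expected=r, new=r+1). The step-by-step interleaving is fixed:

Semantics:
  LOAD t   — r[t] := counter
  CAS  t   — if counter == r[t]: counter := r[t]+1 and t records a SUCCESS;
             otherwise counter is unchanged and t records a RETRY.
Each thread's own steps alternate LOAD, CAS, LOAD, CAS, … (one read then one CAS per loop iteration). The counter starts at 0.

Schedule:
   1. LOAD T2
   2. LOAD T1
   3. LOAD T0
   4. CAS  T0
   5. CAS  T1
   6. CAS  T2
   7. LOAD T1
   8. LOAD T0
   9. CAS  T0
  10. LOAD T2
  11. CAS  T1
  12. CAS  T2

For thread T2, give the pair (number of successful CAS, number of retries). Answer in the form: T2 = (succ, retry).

T2 = (1, 1)

step 1: T2 LOAD ⇒ load; ctr=0 reg=0
step 2: T1 LOAD ⇒ load; ctr=0 reg=0
step 3: T0 LOAD ⇒ load; ctr=0 reg=0
step 4: T0 CAS ⇒ ok; ctr=1 reg=0
step 5: T1 CAS ⇒ retry; ctr=1 reg=0
step 6: T2 CAS ⇒ retry; ctr=1 reg=0
step 7: T1 LOAD ⇒ load; ctr=1 reg=1
step 8: T0 LOAD ⇒ load; ctr=1 reg=1
step 9: T0 CAS ⇒ ok; ctr=2 reg=1
step 10: T2 LOAD ⇒ load; ctr=2 reg=2
step 11: T1 CAS ⇒ retry; ctr=2 reg=1
step 12: T2 CAS ⇒ ok; ctr=3 reg=2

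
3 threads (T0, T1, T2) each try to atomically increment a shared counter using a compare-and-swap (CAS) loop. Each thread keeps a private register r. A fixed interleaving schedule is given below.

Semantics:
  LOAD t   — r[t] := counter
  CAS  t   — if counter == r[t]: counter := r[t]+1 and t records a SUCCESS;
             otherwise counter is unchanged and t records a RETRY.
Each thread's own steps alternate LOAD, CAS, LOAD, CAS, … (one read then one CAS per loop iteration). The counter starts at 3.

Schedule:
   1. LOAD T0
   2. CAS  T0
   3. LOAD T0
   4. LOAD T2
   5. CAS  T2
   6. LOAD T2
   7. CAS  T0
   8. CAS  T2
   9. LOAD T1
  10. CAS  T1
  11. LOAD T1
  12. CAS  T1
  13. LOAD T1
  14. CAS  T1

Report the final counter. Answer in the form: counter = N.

counter = 9

#1 T0 reads 3
#2 T0 CAS(3→4) writes; counter now 4
#3 T0 reads 4
#4 T2 reads 4
#5 T2 CAS(4→5) writes; counter now 5
#6 T2 reads 5
#7 T0 CAS(4→5) fails; counter now 5
#8 T2 CAS(5→6) writes; counter now 6
#9 T1 reads 6
#10 T1 CAS(6→7) writes; counter now 7
#11 T1 reads 7
#12 T1 CAS(7→8) writes; counter now 8
#13 T1 reads 8
#14 T1 CAS(8→9) writes; counter now 9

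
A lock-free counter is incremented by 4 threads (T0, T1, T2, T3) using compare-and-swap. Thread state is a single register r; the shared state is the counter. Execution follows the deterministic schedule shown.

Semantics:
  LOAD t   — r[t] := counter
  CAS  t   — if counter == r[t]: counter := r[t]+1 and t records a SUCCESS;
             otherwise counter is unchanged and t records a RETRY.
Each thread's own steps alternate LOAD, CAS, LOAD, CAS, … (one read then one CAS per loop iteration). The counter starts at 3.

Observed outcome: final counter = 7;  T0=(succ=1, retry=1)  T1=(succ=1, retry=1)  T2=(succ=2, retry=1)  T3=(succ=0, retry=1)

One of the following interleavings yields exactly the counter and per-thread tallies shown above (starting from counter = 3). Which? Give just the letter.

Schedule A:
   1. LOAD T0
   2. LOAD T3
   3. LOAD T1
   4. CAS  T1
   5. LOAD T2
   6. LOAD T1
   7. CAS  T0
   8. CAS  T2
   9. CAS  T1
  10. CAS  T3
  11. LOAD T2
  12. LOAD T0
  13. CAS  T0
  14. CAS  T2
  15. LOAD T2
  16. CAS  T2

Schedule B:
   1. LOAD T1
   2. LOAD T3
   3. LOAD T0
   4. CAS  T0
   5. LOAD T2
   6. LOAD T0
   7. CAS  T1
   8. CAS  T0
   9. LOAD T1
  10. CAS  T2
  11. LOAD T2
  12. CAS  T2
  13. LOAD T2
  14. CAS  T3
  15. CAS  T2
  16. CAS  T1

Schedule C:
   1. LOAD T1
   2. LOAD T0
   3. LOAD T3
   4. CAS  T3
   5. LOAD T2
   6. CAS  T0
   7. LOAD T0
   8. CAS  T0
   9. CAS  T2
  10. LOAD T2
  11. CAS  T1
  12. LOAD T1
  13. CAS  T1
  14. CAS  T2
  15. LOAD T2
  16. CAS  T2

Run A:
step 1: T0 LOAD ⇒ load; ctr=3 reg=3
step 2: T3 LOAD ⇒ load; ctr=3 reg=3
step 3: T1 LOAD ⇒ load; ctr=3 reg=3
step 4: T1 CAS ⇒ ok; ctr=4 reg=3
step 5: T2 LOAD ⇒ load; ctr=4 reg=4
step 6: T1 LOAD ⇒ load; ctr=4 reg=4
step 7: T0 CAS ⇒ retry; ctr=4 reg=3
step 8: T2 CAS ⇒ ok; ctr=5 reg=4
step 9: T1 CAS ⇒ retry; ctr=5 reg=4
step 10: T3 CAS ⇒ retry; ctr=5 reg=3
step 11: T2 LOAD ⇒ load; ctr=5 reg=5
step 12: T0 LOAD ⇒ load; ctr=5 reg=5
step 13: T0 CAS ⇒ ok; ctr=6 reg=5
step 14: T2 CAS ⇒ retry; ctr=6 reg=5
step 15: T2 LOAD ⇒ load; ctr=6 reg=6
step 16: T2 CAS ⇒ ok; ctr=7 reg=6

A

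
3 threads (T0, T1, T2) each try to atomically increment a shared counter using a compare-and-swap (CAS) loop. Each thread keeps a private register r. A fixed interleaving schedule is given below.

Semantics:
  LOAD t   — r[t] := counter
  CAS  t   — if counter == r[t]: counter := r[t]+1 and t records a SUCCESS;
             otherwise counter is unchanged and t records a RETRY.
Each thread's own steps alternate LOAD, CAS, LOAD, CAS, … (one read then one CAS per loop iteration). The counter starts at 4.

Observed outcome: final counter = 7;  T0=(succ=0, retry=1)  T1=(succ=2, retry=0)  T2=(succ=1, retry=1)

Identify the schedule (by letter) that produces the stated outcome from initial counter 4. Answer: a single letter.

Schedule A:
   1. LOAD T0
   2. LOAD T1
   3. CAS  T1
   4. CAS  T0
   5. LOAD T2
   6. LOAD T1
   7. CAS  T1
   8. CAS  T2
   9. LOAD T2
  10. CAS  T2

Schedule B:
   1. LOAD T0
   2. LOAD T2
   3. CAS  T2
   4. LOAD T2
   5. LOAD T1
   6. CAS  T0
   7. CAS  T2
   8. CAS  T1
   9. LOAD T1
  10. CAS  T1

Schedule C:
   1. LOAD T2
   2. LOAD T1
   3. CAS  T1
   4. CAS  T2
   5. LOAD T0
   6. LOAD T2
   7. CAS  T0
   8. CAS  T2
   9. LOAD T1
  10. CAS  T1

Run A:
[1] T0.load  rd  (counter 4, T0.r 4)
[2] T1.load  rd  (counter 4, T1.r 4)
[3] T1.cas  hit  (counter 5, T1.r 4)
[4] T0.cas  miss  (counter 5, T0.r 4)
[5] T2.load  rd  (counter 5, T2.r 5)
[6] T1.load  rd  (counter 5, T1.r 5)
[7] T1.cas  hit  (counter 6, T1.r 5)
[8] T2.cas  miss  (counter 6, T2.r 5)
[9] T2.load  rd  (counter 6, T2.r 6)
[10] T2.cas  hit  (counter 7, T2.r 6)

A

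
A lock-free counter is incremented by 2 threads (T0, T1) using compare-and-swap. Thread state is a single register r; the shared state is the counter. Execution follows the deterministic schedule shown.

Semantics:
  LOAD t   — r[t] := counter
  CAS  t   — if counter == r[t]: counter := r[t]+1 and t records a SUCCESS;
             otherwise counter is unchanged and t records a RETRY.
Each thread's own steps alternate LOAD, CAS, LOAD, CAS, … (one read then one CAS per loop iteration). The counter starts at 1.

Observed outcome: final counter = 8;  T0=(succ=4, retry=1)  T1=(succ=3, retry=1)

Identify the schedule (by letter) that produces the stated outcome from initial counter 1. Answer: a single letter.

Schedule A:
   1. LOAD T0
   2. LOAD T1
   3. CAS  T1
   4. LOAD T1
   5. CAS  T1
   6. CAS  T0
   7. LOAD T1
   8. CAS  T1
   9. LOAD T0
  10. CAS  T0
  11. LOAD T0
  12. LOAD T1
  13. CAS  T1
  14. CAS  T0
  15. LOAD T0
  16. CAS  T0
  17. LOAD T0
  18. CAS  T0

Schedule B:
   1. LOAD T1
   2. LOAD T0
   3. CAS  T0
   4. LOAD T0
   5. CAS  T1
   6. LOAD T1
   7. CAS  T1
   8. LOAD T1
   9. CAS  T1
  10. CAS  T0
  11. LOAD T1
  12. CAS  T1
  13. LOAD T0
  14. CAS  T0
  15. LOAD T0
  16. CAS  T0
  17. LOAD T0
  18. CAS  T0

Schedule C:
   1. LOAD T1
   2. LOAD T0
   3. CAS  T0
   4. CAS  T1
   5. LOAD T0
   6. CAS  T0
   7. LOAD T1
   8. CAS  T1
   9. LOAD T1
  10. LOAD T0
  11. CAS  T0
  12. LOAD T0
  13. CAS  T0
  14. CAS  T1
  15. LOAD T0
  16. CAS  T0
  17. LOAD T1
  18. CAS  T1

Tracing schedule B:
[1] T1.load  rd  (counter 1, T1.r 1)
[2] T0.load  rd  (counter 1, T0.r 1)
[3] T0.cas  hit  (counter 2, T0.r 1)
[4] T0.load  rd  (counter 2, T0.r 2)
[5] T1.cas  miss  (counter 2, T1.r 1)
[6] T1.load  rd  (counter 2, T1.r 2)
[7] T1.cas  hit  (counter 3, T1.r 2)
[8] T1.load  rd  (counter 3, T1.r 3)
[9] T1.cas  hit  (counter 4, T1.r 3)
[10] T0.cas  miss  (counter 4, T0.r 2)
[11] T1.load  rd  (counter 4, T1.r 4)
[12] T1.cas  hit  (counter 5, T1.r 4)
[13] T0.load  rd  (counter 5, T0.r 5)
[14] T0.cas  hit  (counter 6, T0.r 5)
[15] T0.load  rd  (counter 6, T0.r 6)
[16] T0.cas  hit  (counter 7, T0.r 6)
[17] T0.load  rd  (counter 7, T0.r 7)
[18] T0.cas  hit  (counter 8, T0.r 7)

B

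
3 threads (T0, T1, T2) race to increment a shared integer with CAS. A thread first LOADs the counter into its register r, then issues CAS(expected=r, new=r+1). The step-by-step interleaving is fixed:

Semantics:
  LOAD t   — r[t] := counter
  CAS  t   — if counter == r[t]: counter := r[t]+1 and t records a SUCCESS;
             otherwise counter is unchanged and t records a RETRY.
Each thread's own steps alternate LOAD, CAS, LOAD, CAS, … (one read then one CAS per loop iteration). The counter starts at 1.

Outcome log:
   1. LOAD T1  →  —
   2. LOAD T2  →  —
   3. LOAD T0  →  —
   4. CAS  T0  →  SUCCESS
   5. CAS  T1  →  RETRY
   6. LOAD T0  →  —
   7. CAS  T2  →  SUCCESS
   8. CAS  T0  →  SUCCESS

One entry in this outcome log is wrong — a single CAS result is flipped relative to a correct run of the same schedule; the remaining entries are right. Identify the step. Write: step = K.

Re-executing:
[1] T1.load  rd  (counter 1, T1.r 1)
[2] T2.load  rd  (counter 1, T2.r 1)
[3] T0.load  rd  (counter 1, T0.r 1)
[4] T0.cas  hit  (counter 2, T0.r 1)
[5] T1.cas  miss  (counter 2, T1.r 1)
[6] T0.load  rd  (counter 2, T0.r 2)
[7] T2.cas  miss  (counter 2, T2.r 1)
[8] T0.cas  hit  (counter 3, T0.r 2)
Mismatch at 7.

step = 7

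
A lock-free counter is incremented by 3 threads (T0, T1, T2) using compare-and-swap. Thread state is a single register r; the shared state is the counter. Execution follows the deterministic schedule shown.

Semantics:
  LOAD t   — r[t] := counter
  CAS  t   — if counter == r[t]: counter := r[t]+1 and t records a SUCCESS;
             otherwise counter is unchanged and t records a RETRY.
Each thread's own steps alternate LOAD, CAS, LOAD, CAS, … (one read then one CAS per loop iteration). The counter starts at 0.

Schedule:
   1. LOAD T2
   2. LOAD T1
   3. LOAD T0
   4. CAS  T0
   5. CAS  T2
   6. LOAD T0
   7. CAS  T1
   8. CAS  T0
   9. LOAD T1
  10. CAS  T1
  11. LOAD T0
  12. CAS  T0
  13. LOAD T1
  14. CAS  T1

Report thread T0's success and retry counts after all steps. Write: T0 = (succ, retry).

step 1: T2 LOAD ⇒ load; ctr=0 reg=0
step 2: T1 LOAD ⇒ load; ctr=0 reg=0
step 3: T0 LOAD ⇒ load; ctr=0 reg=0
step 4: T0 CAS ⇒ ok; ctr=1 reg=0
step 5: T2 CAS ⇒ retry; ctr=1 reg=0
step 6: T0 LOAD ⇒ load; ctr=1 reg=1
step 7: T1 CAS ⇒ retry; ctr=1 reg=0
step 8: T0 CAS ⇒ ok; ctr=2 reg=1
step 9: T1 LOAD ⇒ load; ctr=2 reg=2
step 10: T1 CAS ⇒ ok; ctr=3 reg=2
step 11: T0 LOAD ⇒ load; ctr=3 reg=3
step 12: T0 CAS ⇒ ok; ctr=4 reg=3
step 13: T1 LOAD ⇒ load; ctr=4 reg=4
step 14: T1 CAS ⇒ ok; ctr=5 reg=4

T0 = (3, 0)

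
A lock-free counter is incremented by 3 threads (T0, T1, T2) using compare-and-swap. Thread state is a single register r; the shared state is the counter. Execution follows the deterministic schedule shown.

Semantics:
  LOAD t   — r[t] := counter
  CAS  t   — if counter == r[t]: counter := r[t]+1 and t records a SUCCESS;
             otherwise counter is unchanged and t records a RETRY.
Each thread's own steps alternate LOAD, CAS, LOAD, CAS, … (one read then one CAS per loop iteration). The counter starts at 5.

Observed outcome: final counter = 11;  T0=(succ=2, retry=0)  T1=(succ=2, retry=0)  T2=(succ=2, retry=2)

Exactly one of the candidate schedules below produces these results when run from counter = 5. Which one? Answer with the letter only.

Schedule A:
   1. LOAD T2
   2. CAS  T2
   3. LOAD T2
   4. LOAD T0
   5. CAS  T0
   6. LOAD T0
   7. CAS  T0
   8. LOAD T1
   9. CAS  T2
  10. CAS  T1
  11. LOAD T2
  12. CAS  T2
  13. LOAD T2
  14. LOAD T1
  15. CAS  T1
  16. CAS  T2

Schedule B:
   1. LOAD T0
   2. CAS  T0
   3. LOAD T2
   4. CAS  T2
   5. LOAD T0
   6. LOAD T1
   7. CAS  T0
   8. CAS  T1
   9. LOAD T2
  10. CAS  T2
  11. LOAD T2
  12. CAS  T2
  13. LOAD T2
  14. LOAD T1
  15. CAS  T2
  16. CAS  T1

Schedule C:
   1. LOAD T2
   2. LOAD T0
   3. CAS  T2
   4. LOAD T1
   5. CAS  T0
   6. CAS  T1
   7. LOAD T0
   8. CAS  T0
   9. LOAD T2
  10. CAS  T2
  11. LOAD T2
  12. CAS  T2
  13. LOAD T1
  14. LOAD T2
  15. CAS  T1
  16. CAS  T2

Run A:
1. LOAD T2 → mem=5 r[T2]=5 [LOAD]
2. CAS T2 → mem=6 r[T2]=5 [OK]
3. LOAD T2 → mem=6 r[T2]=6 [LOAD]
4. LOAD T0 → mem=6 r[T0]=6 [LOAD]
5. CAS T0 → mem=7 r[T0]=6 [OK]
6. LOAD T0 → mem=7 r[T0]=7 [LOAD]
7. CAS T0 → mem=8 r[T0]=7 [OK]
8. LOAD T1 → mem=8 r[T1]=8 [LOAD]
9. CAS T2 → mem=8 r[T2]=6 [RETRY]
10. CAS T1 → mem=9 r[T1]=8 [OK]
11. LOAD T2 → mem=9 r[T2]=9 [LOAD]
12. CAS T2 → mem=10 r[T2]=9 [OK]
13. LOAD T2 → mem=10 r[T2]=10 [LOAD]
14. LOAD T1 → mem=10 r[T1]=10 [LOAD]
15. CAS T1 → mem=11 r[T1]=10 [OK]
16. CAS T2 → mem=11 r[T2]=10 [RETRY]

A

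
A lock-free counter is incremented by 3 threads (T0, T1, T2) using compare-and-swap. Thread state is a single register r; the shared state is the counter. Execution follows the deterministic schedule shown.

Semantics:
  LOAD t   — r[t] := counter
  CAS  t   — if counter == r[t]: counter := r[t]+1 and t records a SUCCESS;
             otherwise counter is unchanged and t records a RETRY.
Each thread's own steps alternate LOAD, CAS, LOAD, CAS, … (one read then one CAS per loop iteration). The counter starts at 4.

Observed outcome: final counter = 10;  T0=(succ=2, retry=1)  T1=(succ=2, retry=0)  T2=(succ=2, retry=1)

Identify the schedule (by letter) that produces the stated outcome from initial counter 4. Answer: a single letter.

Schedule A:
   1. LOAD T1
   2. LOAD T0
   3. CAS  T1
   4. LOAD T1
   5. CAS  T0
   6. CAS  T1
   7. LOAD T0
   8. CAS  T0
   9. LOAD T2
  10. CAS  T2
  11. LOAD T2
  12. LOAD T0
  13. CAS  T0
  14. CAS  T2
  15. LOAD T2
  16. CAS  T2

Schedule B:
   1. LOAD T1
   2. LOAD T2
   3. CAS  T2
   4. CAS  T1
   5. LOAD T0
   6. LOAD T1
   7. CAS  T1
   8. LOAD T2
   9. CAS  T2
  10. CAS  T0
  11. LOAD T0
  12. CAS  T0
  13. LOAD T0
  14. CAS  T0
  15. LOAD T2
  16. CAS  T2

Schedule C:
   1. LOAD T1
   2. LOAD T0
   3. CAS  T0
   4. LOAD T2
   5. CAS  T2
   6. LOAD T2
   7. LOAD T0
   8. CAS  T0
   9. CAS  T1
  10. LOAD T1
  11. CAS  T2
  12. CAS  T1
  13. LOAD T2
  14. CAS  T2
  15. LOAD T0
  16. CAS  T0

Tracing schedule A:
#1 T1 reads 4
#2 T0 reads 4
#3 T1 CAS(4→5) writes; counter now 5
#4 T1 reads 5
#5 T0 CAS(4→5) fails; counter now 5
#6 T1 CAS(5→6) writes; counter now 6
#7 T0 reads 6
#8 T0 CAS(6→7) writes; counter now 7
#9 T2 reads 7
#10 T2 CAS(7→8) writes; counter now 8
#11 T2 reads 8
#12 T0 reads 8
#13 T0 CAS(8→9) writes; counter now 9
#14 T2 CAS(8→9) fails; counter now 9
#15 T2 reads 9
#16 T2 CAS(9→10) writes; counter now 10

A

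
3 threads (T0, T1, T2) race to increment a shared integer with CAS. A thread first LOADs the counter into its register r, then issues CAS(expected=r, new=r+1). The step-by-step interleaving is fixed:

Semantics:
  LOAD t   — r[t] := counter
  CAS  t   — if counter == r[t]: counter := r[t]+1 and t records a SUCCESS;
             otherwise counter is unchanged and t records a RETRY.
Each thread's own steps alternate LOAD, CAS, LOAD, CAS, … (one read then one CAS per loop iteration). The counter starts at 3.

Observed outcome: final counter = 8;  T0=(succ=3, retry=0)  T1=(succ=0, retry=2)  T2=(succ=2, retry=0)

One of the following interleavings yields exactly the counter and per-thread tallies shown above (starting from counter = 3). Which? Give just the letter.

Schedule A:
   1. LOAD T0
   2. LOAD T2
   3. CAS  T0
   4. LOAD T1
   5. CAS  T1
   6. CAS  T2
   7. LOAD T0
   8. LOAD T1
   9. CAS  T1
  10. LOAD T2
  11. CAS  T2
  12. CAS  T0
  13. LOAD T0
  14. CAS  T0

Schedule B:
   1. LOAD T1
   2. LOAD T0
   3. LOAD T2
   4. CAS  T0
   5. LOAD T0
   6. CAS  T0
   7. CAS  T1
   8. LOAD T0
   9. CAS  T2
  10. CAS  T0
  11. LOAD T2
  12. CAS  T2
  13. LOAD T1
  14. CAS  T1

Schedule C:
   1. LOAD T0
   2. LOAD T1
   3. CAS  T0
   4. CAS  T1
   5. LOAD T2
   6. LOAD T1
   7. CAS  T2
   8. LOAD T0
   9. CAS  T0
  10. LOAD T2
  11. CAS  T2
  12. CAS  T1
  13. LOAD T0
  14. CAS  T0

Simulating candidate C:
1. LOAD T0 → mem=3 r[T0]=3 [LOAD]
2. LOAD T1 → mem=3 r[T1]=3 [LOAD]
3. CAS T0 → mem=4 r[T0]=3 [OK]
4. CAS T1 → mem=4 r[T1]=3 [RETRY]
5. LOAD T2 → mem=4 r[T2]=4 [LOAD]
6. LOAD T1 → mem=4 r[T1]=4 [LOAD]
7. CAS T2 → mem=5 r[T2]=4 [OK]
8. LOAD T0 → mem=5 r[T0]=5 [LOAD]
9. CAS T0 → mem=6 r[T0]=5 [OK]
10. LOAD T2 → mem=6 r[T2]=6 [LOAD]
11. CAS T2 → mem=7 r[T2]=6 [OK]
12. CAS T1 → mem=7 r[T1]=4 [RETRY]
13. LOAD T0 → mem=7 r[T0]=7 [LOAD]
14. CAS T0 → mem=8 r[T0]=7 [OK]

C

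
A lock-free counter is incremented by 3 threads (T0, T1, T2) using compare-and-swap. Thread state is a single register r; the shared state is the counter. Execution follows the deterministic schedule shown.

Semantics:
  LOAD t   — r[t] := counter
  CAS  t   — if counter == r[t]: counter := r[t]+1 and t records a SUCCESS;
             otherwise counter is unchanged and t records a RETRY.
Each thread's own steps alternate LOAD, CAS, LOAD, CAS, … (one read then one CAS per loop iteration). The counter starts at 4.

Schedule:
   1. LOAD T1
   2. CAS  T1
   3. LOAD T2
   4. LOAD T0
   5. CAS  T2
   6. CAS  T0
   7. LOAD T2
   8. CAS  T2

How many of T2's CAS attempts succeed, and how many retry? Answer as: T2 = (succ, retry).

T2 = (2, 0)

[1] T1.load  rd  (counter 4, T1.r 4)
[2] T1.cas  hit  (counter 5, T1.r 4)
[3] T2.load  rd  (counter 5, T2.r 5)
[4] T0.load  rd  (counter 5, T0.r 5)
[5] T2.cas  hit  (counter 6, T2.r 5)
[6] T0.cas  miss  (counter 6, T0.r 5)
[7] T2.load  rd  (counter 6, T2.r 6)
[8] T2.cas  hit  (counter 7, T2.r 6)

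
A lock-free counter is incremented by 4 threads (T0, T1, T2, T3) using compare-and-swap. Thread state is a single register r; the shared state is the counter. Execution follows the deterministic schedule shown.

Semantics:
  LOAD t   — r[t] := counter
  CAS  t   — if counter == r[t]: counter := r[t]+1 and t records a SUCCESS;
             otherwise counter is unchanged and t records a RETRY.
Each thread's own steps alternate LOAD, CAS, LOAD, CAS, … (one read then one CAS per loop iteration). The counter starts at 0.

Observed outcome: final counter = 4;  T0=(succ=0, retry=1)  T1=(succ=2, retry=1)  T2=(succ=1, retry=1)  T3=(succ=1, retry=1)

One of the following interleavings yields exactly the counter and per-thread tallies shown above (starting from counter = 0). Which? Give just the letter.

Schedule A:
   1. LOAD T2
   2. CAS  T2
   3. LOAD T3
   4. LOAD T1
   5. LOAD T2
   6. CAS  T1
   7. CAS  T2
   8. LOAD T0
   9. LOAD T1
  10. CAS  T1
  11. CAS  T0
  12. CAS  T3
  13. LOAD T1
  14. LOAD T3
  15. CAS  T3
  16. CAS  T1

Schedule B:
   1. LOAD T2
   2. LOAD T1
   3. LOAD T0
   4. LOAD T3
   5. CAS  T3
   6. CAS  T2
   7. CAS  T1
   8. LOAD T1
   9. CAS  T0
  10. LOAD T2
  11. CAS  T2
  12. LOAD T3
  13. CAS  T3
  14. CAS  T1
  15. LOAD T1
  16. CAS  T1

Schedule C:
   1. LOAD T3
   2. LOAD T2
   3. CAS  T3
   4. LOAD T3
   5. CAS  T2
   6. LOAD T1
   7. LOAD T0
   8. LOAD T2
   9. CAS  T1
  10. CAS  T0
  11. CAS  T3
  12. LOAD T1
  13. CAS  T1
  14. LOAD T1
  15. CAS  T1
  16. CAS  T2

A

Run A:
1. LOAD T2 → mem=0 r[T2]=0 [LOAD]
2. CAS T2 → mem=1 r[T2]=0 [OK]
3. LOAD T3 → mem=1 r[T3]=1 [LOAD]
4. LOAD T1 → mem=1 r[T1]=1 [LOAD]
5. LOAD T2 → mem=1 r[T2]=1 [LOAD]
6. CAS T1 → mem=2 r[T1]=1 [OK]
7. CAS T2 → mem=2 r[T2]=1 [RETRY]
8. LOAD T0 → mem=2 r[T0]=2 [LOAD]
9. LOAD T1 → mem=2 r[T1]=2 [LOAD]
10. CAS T1 → mem=3 r[T1]=2 [OK]
11. CAS T0 → mem=3 r[T0]=2 [RETRY]
12. CAS T3 → mem=3 r[T3]=1 [RETRY]
13. LOAD T1 → mem=3 r[T1]=3 [LOAD]
14. LOAD T3 → mem=3 r[T3]=3 [LOAD]
15. CAS T3 → mem=4 r[T3]=3 [OK]
16. CAS T1 → mem=4 r[T1]=3 [RETRY]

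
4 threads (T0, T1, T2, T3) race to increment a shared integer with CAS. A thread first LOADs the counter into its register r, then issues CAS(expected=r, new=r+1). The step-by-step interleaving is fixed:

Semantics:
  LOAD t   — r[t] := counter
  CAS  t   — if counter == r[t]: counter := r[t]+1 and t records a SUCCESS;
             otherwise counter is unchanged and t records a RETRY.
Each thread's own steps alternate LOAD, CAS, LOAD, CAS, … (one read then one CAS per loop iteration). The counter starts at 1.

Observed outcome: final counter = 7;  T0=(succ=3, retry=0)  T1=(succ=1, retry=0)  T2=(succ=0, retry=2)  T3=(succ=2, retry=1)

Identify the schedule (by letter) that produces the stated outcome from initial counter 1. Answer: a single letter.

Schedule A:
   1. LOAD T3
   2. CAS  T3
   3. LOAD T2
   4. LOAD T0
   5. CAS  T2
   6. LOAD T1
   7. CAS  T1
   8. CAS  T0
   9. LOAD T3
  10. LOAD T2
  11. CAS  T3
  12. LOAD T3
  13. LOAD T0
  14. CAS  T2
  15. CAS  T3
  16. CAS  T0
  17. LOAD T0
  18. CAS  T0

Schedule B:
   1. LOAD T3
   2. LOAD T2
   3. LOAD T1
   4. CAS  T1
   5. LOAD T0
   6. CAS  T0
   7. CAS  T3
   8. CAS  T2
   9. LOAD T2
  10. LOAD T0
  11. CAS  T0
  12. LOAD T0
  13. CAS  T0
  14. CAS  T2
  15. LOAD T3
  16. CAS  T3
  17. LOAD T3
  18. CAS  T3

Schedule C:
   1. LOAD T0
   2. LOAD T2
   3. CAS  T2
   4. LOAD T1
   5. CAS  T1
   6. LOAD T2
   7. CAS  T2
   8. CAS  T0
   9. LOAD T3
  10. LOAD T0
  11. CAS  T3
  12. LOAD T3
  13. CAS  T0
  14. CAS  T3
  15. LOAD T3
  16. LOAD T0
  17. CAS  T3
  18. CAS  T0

Simulating candidate B:
#1 T3 reads 1
#2 T2 reads 1
#3 T1 reads 1
#4 T1 CAS(1→2) writes; counter now 2
#5 T0 reads 2
#6 T0 CAS(2→3) writes; counter now 3
#7 T3 CAS(1→2) fails; counter now 3
#8 T2 CAS(1→2) fails; counter now 3
#9 T2 reads 3
#10 T0 reads 3
#11 T0 CAS(3→4) writes; counter now 4
#12 T0 reads 4
#13 T0 CAS(4→5) writes; counter now 5
#14 T2 CAS(3→4) fails; counter now 5
#15 T3 reads 5
#16 T3 CAS(5→6) writes; counter now 6
#17 T3 reads 6
#18 T3 CAS(6→7) writes; counter now 7

B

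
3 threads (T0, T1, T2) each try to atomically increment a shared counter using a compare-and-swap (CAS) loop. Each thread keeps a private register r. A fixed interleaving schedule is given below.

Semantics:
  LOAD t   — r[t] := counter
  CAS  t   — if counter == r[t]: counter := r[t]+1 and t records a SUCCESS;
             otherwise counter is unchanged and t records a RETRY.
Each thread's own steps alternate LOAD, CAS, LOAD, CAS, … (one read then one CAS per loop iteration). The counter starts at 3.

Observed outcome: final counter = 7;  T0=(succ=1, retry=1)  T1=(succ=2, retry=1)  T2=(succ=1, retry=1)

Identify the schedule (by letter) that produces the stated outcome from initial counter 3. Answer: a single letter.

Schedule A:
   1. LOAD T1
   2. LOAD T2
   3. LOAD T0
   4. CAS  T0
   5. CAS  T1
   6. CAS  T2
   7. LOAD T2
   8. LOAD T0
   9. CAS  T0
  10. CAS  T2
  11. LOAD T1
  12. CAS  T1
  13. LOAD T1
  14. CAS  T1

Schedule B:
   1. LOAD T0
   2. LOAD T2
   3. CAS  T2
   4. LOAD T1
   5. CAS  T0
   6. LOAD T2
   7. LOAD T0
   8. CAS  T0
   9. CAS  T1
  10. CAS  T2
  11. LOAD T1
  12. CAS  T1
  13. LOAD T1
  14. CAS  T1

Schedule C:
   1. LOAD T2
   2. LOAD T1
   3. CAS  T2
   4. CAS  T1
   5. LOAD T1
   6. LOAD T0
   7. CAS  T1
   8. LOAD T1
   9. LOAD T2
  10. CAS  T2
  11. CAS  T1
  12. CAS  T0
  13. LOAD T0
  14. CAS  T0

B

Simulating candidate B:
   1) LOAD T0:  M=3  r_T0=3
   2) LOAD T2:  M=3  r_T2=3
   3) CAS  T2:  M=4  r_T2=3 ✓
   4) LOAD T1:  M=4  r_T1=4
   5) CAS  T0:  M=4  r_T0=3 ✗
   6) LOAD T2:  M=4  r_T2=4
   7) LOAD T0:  M=4  r_T0=4
   8) CAS  T0:  M=5  r_T0=4 ✓
   9) CAS  T1:  M=5  r_T1=4 ✗
  10) CAS  T2:  M=5  r_T2=4 ✗
  11) LOAD T1:  M=5  r_T1=5
  12) CAS  T1:  M=6  r_T1=5 ✓
  13) LOAD T1:  M=6  r_T1=6
  14) CAS  T1:  M=7  r_T1=6 ✓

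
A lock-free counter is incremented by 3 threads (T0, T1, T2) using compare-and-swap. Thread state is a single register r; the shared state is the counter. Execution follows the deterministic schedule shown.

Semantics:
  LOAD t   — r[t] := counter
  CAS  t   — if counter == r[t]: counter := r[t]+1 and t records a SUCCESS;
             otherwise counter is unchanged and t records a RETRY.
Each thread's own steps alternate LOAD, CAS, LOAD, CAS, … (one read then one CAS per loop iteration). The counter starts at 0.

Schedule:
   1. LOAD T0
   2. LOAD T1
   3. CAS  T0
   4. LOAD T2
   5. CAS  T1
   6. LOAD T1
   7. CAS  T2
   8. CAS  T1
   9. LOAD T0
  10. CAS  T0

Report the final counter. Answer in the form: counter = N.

counter = 3

step 1: T0 LOAD ⇒ load; ctr=0 reg=0
step 2: T1 LOAD ⇒ load; ctr=0 reg=0
step 3: T0 CAS ⇒ ok; ctr=1 reg=0
step 4: T2 LOAD ⇒ load; ctr=1 reg=1
step 5: T1 CAS ⇒ retry; ctr=1 reg=0
step 6: T1 LOAD ⇒ load; ctr=1 reg=1
step 7: T2 CAS ⇒ ok; ctr=2 reg=1
step 8: T1 CAS ⇒ retry; ctr=2 reg=1
step 9: T0 LOAD ⇒ load; ctr=2 reg=2
step 10: T0 CAS ⇒ ok; ctr=3 reg=2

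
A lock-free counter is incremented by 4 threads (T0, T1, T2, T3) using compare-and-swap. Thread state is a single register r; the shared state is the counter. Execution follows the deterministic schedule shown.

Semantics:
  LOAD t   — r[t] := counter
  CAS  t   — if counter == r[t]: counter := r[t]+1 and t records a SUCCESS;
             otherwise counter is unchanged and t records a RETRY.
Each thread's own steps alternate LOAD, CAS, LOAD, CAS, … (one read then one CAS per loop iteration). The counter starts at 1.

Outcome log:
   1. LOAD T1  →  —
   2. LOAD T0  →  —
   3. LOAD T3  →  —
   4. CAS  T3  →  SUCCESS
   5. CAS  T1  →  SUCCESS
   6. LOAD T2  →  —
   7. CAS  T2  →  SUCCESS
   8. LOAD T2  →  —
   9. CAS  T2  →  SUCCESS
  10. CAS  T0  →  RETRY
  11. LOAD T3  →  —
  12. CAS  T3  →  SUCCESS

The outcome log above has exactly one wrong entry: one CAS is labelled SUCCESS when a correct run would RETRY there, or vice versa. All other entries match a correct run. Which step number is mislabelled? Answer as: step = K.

Correct run:
   1) LOAD T1:  M=1  r_T1=1
   2) LOAD T0:  M=1  r_T0=1
   3) LOAD T3:  M=1  r_T3=1
   4) CAS  T3:  M=2  r_T3=1 ✓
   5) CAS  T1:  M=2  r_T1=1 ✗
   6) LOAD T2:  M=2  r_T2=2
   7) CAS  T2:  M=3  r_T2=2 ✓
   8) LOAD T2:  M=3  r_T2=3
   9) CAS  T2:  M=4  r_T2=3 ✓
  10) CAS  T0:  M=4  r_T0=1 ✗
  11) LOAD T3:  M=4  r_T3=4
  12) CAS  T3:  M=5  r_T3=4 ✓
Flip is step 5.

step = 5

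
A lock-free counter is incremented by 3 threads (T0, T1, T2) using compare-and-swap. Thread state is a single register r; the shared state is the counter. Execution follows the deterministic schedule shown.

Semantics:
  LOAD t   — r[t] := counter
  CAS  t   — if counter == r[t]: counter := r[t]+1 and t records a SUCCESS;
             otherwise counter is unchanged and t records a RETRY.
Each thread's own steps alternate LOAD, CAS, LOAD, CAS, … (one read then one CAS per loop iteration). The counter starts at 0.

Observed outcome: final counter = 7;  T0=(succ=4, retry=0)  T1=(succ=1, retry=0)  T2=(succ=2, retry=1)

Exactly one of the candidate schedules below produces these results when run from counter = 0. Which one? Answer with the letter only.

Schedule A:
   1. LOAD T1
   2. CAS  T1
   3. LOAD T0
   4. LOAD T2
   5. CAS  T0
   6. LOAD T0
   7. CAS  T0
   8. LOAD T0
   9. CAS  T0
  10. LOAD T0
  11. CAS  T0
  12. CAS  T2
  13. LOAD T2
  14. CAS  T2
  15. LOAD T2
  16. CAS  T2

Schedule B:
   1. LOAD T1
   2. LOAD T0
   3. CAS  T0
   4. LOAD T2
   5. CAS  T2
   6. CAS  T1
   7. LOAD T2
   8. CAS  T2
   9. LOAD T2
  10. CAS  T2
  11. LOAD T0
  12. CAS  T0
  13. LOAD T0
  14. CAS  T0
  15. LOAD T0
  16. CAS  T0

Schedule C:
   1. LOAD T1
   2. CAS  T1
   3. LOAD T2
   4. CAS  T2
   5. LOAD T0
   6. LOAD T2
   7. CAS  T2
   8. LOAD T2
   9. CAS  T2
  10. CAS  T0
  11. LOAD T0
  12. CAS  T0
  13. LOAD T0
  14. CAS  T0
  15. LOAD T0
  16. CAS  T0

A

Simulating candidate A:
#1 T1 reads 0
#2 T1 CAS(0→1) writes; counter now 1
#3 T0 reads 1
#4 T2 reads 1
#5 T0 CAS(1→2) writes; counter now 2
#6 T0 reads 2
#7 T0 CAS(2→3) writes; counter now 3
#8 T0 reads 3
#9 T0 CAS(3→4) writes; counter now 4
#10 T0 reads 4
#11 T0 CAS(4→5) writes; counter now 5
#12 T2 CAS(1→2) fails; counter now 5
#13 T2 reads 5
#14 T2 CAS(5→6) writes; counter now 6
#15 T2 reads 6
#16 T2 CAS(6→7) writes; counter now 7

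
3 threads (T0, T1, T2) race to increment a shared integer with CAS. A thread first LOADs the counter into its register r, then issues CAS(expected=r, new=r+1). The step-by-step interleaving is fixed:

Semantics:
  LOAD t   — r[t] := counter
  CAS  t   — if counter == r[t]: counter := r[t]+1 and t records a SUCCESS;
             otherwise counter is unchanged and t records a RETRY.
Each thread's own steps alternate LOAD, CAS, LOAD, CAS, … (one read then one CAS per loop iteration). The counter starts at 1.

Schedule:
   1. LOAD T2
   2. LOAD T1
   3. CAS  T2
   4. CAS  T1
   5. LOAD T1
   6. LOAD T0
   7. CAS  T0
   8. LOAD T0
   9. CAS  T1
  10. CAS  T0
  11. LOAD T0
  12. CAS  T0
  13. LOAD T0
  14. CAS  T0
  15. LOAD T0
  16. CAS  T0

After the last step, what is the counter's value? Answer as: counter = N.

#1 T2 reads 1
#2 T1 reads 1
#3 T2 CAS(1→2) writes; counter now 2
#4 T1 CAS(1→2) fails; counter now 2
#5 T1 reads 2
#6 T0 reads 2
#7 T0 CAS(2→3) writes; counter now 3
#8 T0 reads 3
#9 T1 CAS(2→3) fails; counter now 3
#10 T0 CAS(3→4) writes; counter now 4
#11 T0 reads 4
#12 T0 CAS(4→5) writes; counter now 5
#13 T0 reads 5
#14 T0 CAS(5→6) writes; counter now 6
#15 T0 reads 6
#16 T0 CAS(6→7) writes; counter now 7

counter = 7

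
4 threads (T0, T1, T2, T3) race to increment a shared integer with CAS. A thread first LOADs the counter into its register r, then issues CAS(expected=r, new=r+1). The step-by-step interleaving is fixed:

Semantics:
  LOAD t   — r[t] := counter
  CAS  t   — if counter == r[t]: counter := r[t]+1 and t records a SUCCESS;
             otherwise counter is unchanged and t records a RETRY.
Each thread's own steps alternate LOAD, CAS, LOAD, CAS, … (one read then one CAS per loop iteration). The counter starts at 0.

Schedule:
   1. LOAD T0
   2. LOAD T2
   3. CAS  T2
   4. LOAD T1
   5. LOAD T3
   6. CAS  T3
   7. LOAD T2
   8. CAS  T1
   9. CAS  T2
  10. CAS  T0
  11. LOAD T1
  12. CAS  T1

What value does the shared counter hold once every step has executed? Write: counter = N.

   1) LOAD T0:  M=0  r_T0=0
   2) LOAD T2:  M=0  r_T2=0
   3) CAS  T2:  M=1  r_T2=0 ✓
   4) LOAD T1:  M=1  r_T1=1
   5) LOAD T3:  M=1  r_T3=1
   6) CAS  T3:  M=2  r_T3=1 ✓
   7) LOAD T2:  M=2  r_T2=2
   8) CAS  T1:  M=2  r_T1=1 ✗
   9) CAS  T2:  M=3  r_T2=2 ✓
  10) CAS  T0:  M=3  r_T0=0 ✗
  11) LOAD T1:  M=3  r_T1=3
  12) CAS  T1:  M=4  r_T1=3 ✓

counter = 4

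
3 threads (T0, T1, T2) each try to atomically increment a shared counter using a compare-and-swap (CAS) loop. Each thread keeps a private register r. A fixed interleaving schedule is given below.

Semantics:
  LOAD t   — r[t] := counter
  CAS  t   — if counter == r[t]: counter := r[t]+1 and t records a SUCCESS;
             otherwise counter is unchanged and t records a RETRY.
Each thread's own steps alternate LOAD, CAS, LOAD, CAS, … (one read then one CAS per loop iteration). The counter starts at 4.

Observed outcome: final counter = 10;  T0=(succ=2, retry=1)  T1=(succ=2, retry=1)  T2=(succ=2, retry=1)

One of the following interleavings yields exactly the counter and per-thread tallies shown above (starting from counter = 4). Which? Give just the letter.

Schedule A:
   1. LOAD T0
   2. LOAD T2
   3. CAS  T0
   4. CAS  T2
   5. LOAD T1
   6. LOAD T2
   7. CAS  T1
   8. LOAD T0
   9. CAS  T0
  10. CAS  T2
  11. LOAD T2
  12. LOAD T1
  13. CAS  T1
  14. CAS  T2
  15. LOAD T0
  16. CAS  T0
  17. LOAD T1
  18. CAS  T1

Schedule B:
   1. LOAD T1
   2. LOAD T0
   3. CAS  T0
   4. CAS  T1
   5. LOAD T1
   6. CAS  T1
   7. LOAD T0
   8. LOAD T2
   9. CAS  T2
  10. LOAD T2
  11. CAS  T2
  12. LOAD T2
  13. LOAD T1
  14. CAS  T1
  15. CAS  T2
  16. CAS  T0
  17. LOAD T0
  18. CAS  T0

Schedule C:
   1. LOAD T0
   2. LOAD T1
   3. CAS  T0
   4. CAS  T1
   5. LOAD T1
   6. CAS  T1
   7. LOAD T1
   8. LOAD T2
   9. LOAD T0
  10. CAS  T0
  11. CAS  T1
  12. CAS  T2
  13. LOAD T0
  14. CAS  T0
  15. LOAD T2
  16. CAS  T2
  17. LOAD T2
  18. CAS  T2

Simulating candidate B:
   1) LOAD T1:  M=4  r_T1=4
   2) LOAD T0:  M=4  r_T0=4
   3) CAS  T0:  M=5  r_T0=4 ✓
   4) CAS  T1:  M=5  r_T1=4 ✗
   5) LOAD T1:  M=5  r_T1=5
   6) CAS  T1:  M=6  r_T1=5 ✓
   7) LOAD T0:  M=6  r_T0=6
   8) LOAD T2:  M=6  r_T2=6
   9) CAS  T2:  M=7  r_T2=6 ✓
  10) LOAD T2:  M=7  r_T2=7
  11) CAS  T2:  M=8  r_T2=7 ✓
  12) LOAD T2:  M=8  r_T2=8
  13) LOAD T1:  M=8  r_T1=8
  14) CAS  T1:  M=9  r_T1=8 ✓
  15) CAS  T2:  M=9  r_T2=8 ✗
  16) CAS  T0:  M=9  r_T0=6 ✗
  17) LOAD T0:  M=9  r_T0=9
  18) CAS  T0:  M=10  r_T0=9 ✓

B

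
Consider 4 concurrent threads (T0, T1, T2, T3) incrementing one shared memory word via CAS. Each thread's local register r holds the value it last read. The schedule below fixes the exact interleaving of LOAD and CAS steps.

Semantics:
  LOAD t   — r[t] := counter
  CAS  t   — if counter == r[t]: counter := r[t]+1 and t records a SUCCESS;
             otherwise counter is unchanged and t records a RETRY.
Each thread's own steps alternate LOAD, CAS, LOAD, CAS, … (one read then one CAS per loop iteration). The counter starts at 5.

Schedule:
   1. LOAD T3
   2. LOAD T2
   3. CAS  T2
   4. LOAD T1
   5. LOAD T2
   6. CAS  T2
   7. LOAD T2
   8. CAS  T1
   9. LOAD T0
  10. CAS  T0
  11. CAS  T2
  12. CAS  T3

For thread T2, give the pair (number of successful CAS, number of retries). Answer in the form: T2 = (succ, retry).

T2 = (2, 1)

step 1: T3 LOAD ⇒ load; ctr=5 reg=5
step 2: T2 LOAD ⇒ load; ctr=5 reg=5
step 3: T2 CAS ⇒ ok; ctr=6 reg=5
step 4: T1 LOAD ⇒ load; ctr=6 reg=6
step 5: T2 LOAD ⇒ load; ctr=6 reg=6
step 6: T2 CAS ⇒ ok; ctr=7 reg=6
step 7: T2 LOAD ⇒ load; ctr=7 reg=7
step 8: T1 CAS ⇒ retry; ctr=7 reg=6
step 9: T0 LOAD ⇒ load; ctr=7 reg=7
step 10: T0 CAS ⇒ ok; ctr=8 reg=7
step 11: T2 CAS ⇒ retry; ctr=8 reg=7
step 12: T3 CAS ⇒ retry; ctr=8 reg=5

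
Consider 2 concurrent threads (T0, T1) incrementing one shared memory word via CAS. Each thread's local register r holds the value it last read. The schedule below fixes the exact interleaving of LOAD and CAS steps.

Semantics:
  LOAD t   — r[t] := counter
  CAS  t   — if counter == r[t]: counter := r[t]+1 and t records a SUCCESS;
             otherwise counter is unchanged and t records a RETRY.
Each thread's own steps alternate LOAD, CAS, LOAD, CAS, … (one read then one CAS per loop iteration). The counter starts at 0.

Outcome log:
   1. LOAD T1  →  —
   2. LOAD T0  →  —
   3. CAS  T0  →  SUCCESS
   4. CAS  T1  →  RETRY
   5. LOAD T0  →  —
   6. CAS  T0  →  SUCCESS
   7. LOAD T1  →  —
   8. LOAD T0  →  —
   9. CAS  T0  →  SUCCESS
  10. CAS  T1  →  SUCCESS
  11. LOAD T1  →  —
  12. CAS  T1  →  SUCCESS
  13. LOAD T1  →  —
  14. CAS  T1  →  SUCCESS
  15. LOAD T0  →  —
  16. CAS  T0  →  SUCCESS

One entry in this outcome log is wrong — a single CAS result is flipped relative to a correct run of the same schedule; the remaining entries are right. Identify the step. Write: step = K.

Reference trace:
   1) LOAD T1:  M=0  r_T1=0
   2) LOAD T0:  M=0  r_T0=0
   3) CAS  T0:  M=1  r_T0=0 ✓
   4) CAS  T1:  M=1  r_T1=0 ✗
   5) LOAD T0:  M=1  r_T0=1
   6) CAS  T0:  M=2  r_T0=1 ✓
   7) LOAD T1:  M=2  r_T1=2
   8) LOAD T0:  M=2  r_T0=2
   9) CAS  T0:  M=3  r_T0=2 ✓
  10) CAS  T1:  M=3  r_T1=2 ✗
  11) LOAD T1:  M=3  r_T1=3
  12) CAS  T1:  M=4  r_T1=3 ✓
  13) LOAD T1:  M=4  r_T1=4
  14) CAS  T1:  M=5  r_T1=4 ✓
  15) LOAD T0:  M=5  r_T0=5
  16) CAS  T0:  M=6  r_T0=5 ✓
Log disagrees first at step 10.

step = 10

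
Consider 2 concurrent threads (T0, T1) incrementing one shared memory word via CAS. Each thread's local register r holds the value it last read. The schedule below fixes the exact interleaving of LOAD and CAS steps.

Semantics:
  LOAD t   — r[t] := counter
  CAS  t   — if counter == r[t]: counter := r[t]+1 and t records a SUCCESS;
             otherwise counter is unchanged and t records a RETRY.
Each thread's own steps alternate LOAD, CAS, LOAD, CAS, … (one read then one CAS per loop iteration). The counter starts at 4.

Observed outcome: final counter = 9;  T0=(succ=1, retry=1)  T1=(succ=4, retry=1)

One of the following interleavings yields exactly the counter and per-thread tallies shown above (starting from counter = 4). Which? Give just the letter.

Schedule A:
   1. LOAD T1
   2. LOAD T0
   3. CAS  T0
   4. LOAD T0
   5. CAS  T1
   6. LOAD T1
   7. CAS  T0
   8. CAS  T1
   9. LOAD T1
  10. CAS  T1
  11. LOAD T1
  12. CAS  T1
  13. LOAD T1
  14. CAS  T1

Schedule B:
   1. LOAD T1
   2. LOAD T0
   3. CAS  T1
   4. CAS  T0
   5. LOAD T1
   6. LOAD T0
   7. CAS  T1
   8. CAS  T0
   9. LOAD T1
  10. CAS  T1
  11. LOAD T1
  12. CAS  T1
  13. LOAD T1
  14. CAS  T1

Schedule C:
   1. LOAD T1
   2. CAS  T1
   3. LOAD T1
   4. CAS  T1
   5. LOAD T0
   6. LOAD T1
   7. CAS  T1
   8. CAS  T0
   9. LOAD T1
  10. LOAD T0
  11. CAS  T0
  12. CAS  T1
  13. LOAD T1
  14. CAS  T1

Simulating candidate C:
T1 LOAD — after: cnt=4, r=4 — load
T1 CAS — after: cnt=5, r=4 — ok
T1 LOAD — after: cnt=5, r=5 — load
T1 CAS — after: cnt=6, r=5 — ok
T0 LOAD — after: cnt=6, r=6 — load
T1 LOAD — after: cnt=6, r=6 — load
T1 CAS — after: cnt=7, r=6 — ok
T0 CAS — after: cnt=7, r=6 — retry
T1 LOAD — after: cnt=7, r=7 — load
T0 LOAD — after: cnt=7, r=7 — load
T0 CAS — after: cnt=8, r=7 — ok
T1 CAS — after: cnt=8, r=7 — retry
T1 LOAD — after: cnt=8, r=8 — load
T1 CAS — after: cnt=9, r=8 — ok

C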